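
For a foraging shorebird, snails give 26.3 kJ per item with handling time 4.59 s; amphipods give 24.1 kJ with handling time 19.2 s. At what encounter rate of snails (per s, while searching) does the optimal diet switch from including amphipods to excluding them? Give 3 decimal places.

At the threshold, the rate on snails alone equals the profitability of amphipods: λ·26.3/(1 + λ·4.59) = 24.1/19.2 = 1.255.
Rearranging, λ(26.3 − 1.255×4.59) = 1.255, so λ = 1.255/20.54 = 0.06111 per s.

0.061 per s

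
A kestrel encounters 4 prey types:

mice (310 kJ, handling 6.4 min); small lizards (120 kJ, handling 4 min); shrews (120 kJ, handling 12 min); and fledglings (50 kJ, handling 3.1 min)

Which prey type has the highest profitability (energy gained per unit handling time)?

In descending order of E/h:
mice: 310/6.4 = 48.4 kJ/min
small lizards: 120/4 = 30 kJ/min
fledglings: 50/3.1 = 16.1 kJ/min
shrews: 120/12 = 10 kJ/min

mice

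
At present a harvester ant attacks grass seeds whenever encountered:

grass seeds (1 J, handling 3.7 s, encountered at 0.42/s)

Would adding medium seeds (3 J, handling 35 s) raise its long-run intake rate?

No

Current rate: (0.42×1)/(1 + 0.42×3.7) = 0.1644 J/s.
Profitability of medium seeds: 3/35 = 0.08571 J/s.
0.08571 < 0.1644, so adding medium seeds would lower the average — exclude it.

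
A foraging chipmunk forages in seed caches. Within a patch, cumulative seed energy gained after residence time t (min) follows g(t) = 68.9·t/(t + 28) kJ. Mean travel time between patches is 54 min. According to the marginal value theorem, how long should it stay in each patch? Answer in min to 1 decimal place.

Optimal t* satisfies g'(t*) = g(t*)/(T + t*).
g'(t) = 68.9·28/(t + 28)². Setting 68.9·28/(t+28)² = 68.9t/[(t+28)(54+t)] gives 28(54+t) = t(t+28), so t² = 28×54 = 1512.
t* = √1512 = 38.88 min.

38.9 min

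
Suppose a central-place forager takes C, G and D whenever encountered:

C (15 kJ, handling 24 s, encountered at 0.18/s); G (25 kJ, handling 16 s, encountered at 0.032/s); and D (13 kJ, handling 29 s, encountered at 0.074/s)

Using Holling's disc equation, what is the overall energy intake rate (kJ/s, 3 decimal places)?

0.559 kJ/s

R = (0.18×15 + 0.032×25 + 0.074×13) / (1 + 0.18×24 + 0.032×16 + 0.074×29) = 4.462/7.978 = 0.5593 kJ/s.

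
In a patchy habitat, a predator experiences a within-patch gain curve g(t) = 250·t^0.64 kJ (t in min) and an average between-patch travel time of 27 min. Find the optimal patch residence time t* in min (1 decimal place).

By the marginal value theorem, leave when the instantaneous gain rate g'(t) equals the habitat-wide average g(t)/(T + t).
g'(t) = 0.64·250·t^-0.36. Setting 0.64·250·t^-0.36 = 250·t^0.64/(27+t) gives 0.64(27+t) = t, so 0.36·t = 0.64×27.
t* = 0.64×27/0.36 = 48 min.

48.0 min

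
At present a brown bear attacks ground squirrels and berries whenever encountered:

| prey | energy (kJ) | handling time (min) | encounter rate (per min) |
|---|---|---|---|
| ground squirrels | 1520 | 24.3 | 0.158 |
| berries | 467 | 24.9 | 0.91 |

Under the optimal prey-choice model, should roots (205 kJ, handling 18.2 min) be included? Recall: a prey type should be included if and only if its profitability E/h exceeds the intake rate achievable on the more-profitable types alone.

Current rate: (0.158×1520 + 0.91×467)/(1 + 0.158×24.3 + 0.91×24.9) = 24.19 kJ/min.
roots: E/h = 205/18.2 = 11.26 kJ/min.
11.26 < 24.19, so adding roots would lower the average — exclude it.

No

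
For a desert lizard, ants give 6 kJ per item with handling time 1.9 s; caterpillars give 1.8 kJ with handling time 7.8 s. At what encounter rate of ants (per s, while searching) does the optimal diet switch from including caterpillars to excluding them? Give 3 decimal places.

At the threshold, the rate on ants alone equals the profitability of caterpillars: λ·6/(1 + λ·1.9) = 1.8/7.8 = 0.2308.
Rearranging, λ(6 − 0.2308×1.9) = 0.2308, so λ = 0.2308/5.562 = 0.04149 per s.

0.041 per s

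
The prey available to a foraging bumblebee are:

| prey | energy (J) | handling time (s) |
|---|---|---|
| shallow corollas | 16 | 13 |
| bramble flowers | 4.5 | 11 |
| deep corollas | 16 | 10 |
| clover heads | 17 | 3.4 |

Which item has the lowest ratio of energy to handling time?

bramble flowers

In descending order of E/h:
clover heads: 17/3.4 = 5 J/s
deep corollas: 16/10 = 1.6 J/s
shallow corollas: 16/13 = 1.23 J/s
bramble flowers: 4.5/11 = 0.409 J/s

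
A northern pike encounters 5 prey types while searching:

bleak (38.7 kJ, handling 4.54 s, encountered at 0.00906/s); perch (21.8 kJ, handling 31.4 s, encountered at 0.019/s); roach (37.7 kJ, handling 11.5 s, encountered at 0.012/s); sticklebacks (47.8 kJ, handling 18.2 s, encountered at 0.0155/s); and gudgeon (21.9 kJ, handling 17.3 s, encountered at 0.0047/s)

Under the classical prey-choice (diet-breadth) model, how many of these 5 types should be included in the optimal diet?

4

Rank by E/h (kJ/s): bleak 8.52, roach 3.28, sticklebacks 2.63, gudgeon 1.27, perch 0.694. Include each in turn until the next type's E/h falls below the running intake rate.
Rate on top 1: 0.3368. roach: 3.28 > 0.3368 → include.
Rate on top 2: 0.681. sticklebacks: 2.63 > 0.681 → include.
Rate on top 3: 1.057. gudgeon: 1.27 > 1.057 → include.
Rate on top 4: 1.068. perch: 0.694 < 1.068 → exclude; stop.
Optimal diet: bleak, roach, sticklebacks, gudgeon — 4 of 5 types.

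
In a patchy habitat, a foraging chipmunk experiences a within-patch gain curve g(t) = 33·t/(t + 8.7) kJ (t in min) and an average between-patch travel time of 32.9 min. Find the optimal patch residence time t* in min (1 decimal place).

By the marginal value theorem, leave when the instantaneous gain rate g'(t) equals the habitat-wide average g(t)/(T + t).
g'(t) = 33·8.7/(t + 8.7)². Setting 33·8.7/(t+8.7)² = 33t/[(t+8.7)(32.9+t)] gives 8.7(32.9+t) = t(t+8.7), so t² = 8.7×32.9 = 286.2.
t* = √286.2 = 16.92 min.

16.9 min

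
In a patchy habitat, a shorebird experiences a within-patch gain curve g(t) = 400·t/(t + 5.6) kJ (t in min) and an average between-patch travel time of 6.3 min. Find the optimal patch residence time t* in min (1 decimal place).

Maximise g(t)/(T+t): set derivative to zero → g'(t)(T+t) = g(t).
g'(t) = 400·5.6/(t + 5.6)². Setting 400·5.6/(t+5.6)² = 400t/[(t+5.6)(6.3+t)] gives 5.6(6.3+t) = t(t+5.6), so t² = 5.6×6.3 = 35.28.
t* = √35.28 = 5.94 min.

5.9 min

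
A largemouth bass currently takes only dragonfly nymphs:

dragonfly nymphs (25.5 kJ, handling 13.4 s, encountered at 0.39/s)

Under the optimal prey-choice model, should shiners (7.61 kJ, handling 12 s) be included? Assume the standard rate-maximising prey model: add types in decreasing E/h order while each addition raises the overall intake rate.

On dragonfly nymphs alone, R = ΣλE/(1+Σλh) = 9.945/6.226 = 1.597 kJ/s.
Profitability of shiners: 7.61/12 = 0.6342 kJ/s.
Since 0.6342 < R, time spent handling shiners is better spent searching.

No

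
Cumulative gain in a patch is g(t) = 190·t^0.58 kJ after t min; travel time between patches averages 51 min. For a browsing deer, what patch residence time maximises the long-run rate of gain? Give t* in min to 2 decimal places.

Optimal t* satisfies g'(t*) = g(t*)/(T + t*).
g'(t) = 0.58·190·t^-0.42. Setting 0.58·190·t^-0.42 = 190·t^0.58/(51+t) gives 0.58(51+t) = t, so 0.42·t = 0.58×51.
t* = 0.58×51/0.42 = 70.43 min.

70.43 min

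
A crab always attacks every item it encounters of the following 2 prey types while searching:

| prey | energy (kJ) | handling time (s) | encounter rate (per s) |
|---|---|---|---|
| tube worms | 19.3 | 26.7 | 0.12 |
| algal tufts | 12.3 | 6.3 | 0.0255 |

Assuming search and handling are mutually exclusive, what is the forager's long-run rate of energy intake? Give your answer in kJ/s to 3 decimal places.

0.602 kJ/s

Energy encountered per unit search time: 0.12×19.3 + 0.0255×12.3 = 2.63 kJ/s.
Handling time per unit search time: 0.12×26.7 + 0.0255×6.3 = 3.365.
Rate = 2.63/(1 + 3.365) = 0.6025 kJ/s.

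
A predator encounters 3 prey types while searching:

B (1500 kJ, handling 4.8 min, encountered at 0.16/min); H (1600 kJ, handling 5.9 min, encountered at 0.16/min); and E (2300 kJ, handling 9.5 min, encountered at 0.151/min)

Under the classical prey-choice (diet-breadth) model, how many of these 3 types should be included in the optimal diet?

3

E/h in descending order: B 312, H 271, E 242 kJ/min. The optimal diet is the largest prefix of this list for which every included type satisfies E_i/h_i > R on the types above it.
Rate on top 1: 135.7. H: 271 > 135.7 → include.
Rate on top 2: 182.9. E: 242 > 182.9 → include.
Optimal diet: B, H, E — 3 of 3 types.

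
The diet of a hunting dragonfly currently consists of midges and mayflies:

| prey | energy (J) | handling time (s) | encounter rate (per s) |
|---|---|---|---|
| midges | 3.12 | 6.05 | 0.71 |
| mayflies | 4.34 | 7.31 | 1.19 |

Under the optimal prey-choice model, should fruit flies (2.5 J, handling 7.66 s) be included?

Intake rate on the current diet: R = (0.71×3.12 + 1.19×4.34) / (1 + 0.71×6.05 + 1.19×7.31) = 7.38/13.99 = 0.5273 J/s.
Profitability of fruit flies: 2.5/7.66 = 0.3264 J/s.
Since 0.3264 < R, time spent handling fruit flies is better spent searching.

No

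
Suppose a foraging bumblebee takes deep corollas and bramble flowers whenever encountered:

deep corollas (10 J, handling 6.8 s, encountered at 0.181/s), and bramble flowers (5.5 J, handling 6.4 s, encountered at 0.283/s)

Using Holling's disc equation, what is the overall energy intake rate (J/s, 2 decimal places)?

0.83 J/s

R = Σλ_iE_i / (1 + Σλ_ih_i)
Numerator: 0.181×10 + 0.283×5.5 = 3.366
Denominator: 1 + 0.181×6.8 + 0.283×6.4 = 4.042
R = 3.366/4.042 = 0.8329 J/s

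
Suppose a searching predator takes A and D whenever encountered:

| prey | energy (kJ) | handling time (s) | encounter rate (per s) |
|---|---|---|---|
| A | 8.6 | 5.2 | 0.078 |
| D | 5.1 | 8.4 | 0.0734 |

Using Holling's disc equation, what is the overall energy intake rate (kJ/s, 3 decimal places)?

Energy encountered per unit search time: 0.078×8.6 + 0.0734×5.1 = 1.045 kJ/s.
Handling time per unit search time: 0.078×5.2 + 0.0734×8.4 = 1.022.
Rate = 1.045/(1 + 1.022) = 0.5168 kJ/s.

0.517 kJ/s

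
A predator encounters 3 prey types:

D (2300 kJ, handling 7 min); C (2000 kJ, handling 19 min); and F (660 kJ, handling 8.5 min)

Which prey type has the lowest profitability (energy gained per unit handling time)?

F

Profitability E/h (kJ/min): D = 2300/7 = 329, C = 2000/19 = 105, F = 660/8.5 = 77.6.
Ranked: D > C > F.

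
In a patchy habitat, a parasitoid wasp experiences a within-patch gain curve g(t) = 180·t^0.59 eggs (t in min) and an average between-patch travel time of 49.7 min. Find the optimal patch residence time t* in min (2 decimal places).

71.52 min

Maximise g(t)/(T+t): set derivative to zero → g'(t)(T+t) = g(t).
g'(t) = 0.59·180·t^-0.41. Setting 0.59·180·t^-0.41 = 180·t^0.59/(49.7+t) gives 0.59(49.7+t) = t, so 0.41·t = 0.59×49.7.
t* = 0.59×49.7/0.41 = 71.52 min.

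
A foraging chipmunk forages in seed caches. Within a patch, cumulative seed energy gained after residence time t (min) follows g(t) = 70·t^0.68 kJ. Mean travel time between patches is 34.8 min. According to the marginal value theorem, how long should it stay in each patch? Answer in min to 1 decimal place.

74.0 min

Maximise g(t)/(T+t): set derivative to zero → g'(t)(T+t) = g(t).
g'(t) = 0.68·70·t^-0.32. Setting 0.68·70·t^-0.32 = 70·t^0.68/(34.8+t) gives 0.68(34.8+t) = t, so 0.32·t = 0.68×34.8.
t* = 0.68×34.8/0.32 = 73.95 min.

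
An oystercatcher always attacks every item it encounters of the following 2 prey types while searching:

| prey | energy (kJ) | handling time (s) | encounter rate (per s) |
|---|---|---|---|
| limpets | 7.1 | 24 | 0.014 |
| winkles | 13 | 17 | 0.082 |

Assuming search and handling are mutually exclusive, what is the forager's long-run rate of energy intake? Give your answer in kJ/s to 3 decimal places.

0.427 kJ/s

R = (0.014×7.1 + 0.082×13) / (1 + 0.014×24 + 0.082×17) = 1.165/2.73 = 0.4269 kJ/s.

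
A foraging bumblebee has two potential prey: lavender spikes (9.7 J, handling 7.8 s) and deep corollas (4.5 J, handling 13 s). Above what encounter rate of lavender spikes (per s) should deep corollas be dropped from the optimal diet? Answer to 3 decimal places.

Drop deep corollas once their profitability E₂/h₂ falls below the rate achievable on lavender spikes alone: E₂/h₂ = λE₁/(1 + λh₁).
Solve for λ: λE₁h₂ = E₂(1 + λh₁) → λ(E₁h₂ − E₂h₁) = E₂ → λ = E₂/(E₁h₂ − E₂h₁).
λ = 4.5/(9.7×13 − 4.5×7.8) = 4.5/91 = 0.04945 per s.

0.049 per s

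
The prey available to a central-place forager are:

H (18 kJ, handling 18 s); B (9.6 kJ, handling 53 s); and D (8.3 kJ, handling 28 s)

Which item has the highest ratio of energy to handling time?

H

Profitability E/h (kJ/s): H = 18/18 = 1, B = 9.6/53 = 0.181, D = 8.3/28 = 0.296.
Ranked: H > D > B.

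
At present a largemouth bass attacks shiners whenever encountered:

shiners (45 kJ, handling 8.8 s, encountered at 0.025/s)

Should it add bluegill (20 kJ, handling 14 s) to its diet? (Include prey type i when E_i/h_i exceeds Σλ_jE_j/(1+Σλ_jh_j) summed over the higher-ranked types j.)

Yes

On shiners alone, R = ΣλE/(1+Σλh) = 1.125/1.22 = 0.9221 kJ/s.
Profitability of bluegill: 20/14 = 1.429 kJ/s.
Since 1.429 > R, including bluegill increases the long-run rate.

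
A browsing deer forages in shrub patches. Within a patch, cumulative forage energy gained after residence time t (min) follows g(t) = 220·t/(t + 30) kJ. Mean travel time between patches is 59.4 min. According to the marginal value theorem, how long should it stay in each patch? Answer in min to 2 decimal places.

Optimal t* satisfies g'(t*) = g(t*)/(T + t*).
g'(t) = 220·30/(t + 30)². Setting 220·30/(t+30)² = 220t/[(t+30)(59.4+t)] gives 30(59.4+t) = t(t+30), so t² = 30×59.4 = 1782.
t* = √1782 = 42.21 min.

42.21 min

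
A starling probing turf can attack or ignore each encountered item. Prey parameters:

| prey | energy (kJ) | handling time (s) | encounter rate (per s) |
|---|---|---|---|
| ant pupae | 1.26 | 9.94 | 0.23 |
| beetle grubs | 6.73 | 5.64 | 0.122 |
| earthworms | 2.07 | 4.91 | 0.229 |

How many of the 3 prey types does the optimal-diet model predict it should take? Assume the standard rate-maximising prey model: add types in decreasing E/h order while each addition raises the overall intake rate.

E/h in descending order: beetle grubs 1.19, earthworms 0.422, ant pupae 0.127 kJ/s. The optimal diet is the largest prefix of this list for which every included type satisfies E_i/h_i > R on the types above it.
Rate on top 1: 0.4864. earthworms: 0.422 < 0.4864 → exclude; stop.
Optimal diet: beetle grubs — 1 of 3 types.

1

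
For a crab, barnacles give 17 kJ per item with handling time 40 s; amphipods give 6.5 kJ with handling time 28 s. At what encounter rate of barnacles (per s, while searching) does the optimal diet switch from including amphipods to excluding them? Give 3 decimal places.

At the threshold, the rate on barnacles alone equals the profitability of amphipods: λ·17/(1 + λ·40) = 6.5/28 = 0.2321.
Rearranging, λ(17 − 0.2321×40) = 0.2321, so λ = 0.2321/7.714 = 0.03009 per s.

0.030 per s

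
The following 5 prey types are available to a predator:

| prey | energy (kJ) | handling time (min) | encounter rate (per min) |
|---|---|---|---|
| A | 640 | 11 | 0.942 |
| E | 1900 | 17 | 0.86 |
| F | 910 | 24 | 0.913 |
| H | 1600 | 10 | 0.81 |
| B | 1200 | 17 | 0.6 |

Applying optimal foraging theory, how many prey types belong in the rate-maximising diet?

E/h in descending order: H 160, E 112, B 70.6, A 58.2, F 37.9 kJ/min. The optimal diet is the largest prefix of this list for which every included type satisfies E_i/h_i > R on the types above it.
Rate on top 1: 142.4. E: 112 < 142.4 → exclude; stop.
Optimal diet: H — 1 of 5 types.

1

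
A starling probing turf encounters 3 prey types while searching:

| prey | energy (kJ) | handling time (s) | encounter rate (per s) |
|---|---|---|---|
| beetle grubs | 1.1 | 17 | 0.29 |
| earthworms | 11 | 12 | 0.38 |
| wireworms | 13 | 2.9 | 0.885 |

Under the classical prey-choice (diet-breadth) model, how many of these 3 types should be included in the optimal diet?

1

E/h in descending order: wireworms 4.48, earthworms 0.917, beetle grubs 0.0647 kJ/s. The optimal diet is the largest prefix of this list for which every included type satisfies E_i/h_i > R on the types above it.
Rate on top 1: 3.226. earthworms: 0.917 < 3.226 → exclude; stop.
Optimal diet: wireworms — 1 of 3 types.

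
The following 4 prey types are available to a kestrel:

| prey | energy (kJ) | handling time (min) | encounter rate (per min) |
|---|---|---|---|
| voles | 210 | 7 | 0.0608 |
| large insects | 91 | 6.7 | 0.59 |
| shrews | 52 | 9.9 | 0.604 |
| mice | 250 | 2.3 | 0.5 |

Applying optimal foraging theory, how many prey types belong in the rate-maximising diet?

1

Rank by E/h (kJ/min): mice 109, voles 30, large insects 13.6, shrews 5.25. Include each in turn until the next type's E/h falls below the running intake rate.
Rate on top 1: 58.14. voles: 30 < 58.14 → exclude; stop.
Optimal diet: mice — 1 of 4 types.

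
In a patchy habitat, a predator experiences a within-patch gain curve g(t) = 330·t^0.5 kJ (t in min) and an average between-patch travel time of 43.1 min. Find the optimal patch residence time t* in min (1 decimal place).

By the marginal value theorem, leave when the instantaneous gain rate g'(t) equals the habitat-wide average g(t)/(T + t).
g'(t) = 0.5·330·t^-0.5. Setting 0.5·330·t^-0.5 = 330·t^0.5/(43.1+t) gives 0.5(43.1+t) = t, so 0.50·t = 0.5×43.1.
t* = 0.5×43.1/0.50 = 43.1 min.

43.1 min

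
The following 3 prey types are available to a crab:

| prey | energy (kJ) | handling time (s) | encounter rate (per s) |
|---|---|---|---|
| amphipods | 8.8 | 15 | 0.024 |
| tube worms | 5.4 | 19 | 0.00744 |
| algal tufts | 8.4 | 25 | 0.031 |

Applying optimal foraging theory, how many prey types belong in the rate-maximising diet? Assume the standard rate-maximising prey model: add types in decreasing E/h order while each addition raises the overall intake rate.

Profitabilities (E/h, kJ/s): amphipods 0.587, algal tufts 0.336, tube worms 0.284. Add prey in this order while the next type's profitability exceeds the intake rate on those already taken.
Rate on top 1: 0.1553. algal tufts: 0.336 > 0.1553 → include.
Rate on top 2: 0.2209. tube worms: 0.284 > 0.2209 → include.
Optimal diet: amphipods, algal tufts, tube worms — 3 of 3 types.

3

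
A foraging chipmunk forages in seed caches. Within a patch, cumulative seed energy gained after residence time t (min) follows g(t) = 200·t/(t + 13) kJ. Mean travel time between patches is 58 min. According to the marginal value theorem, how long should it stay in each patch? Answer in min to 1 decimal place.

Maximise g(t)/(T+t): set derivative to zero → g'(t)(T+t) = g(t).
g'(t) = 200·13/(t + 13)². Setting 200·13/(t+13)² = 200t/[(t+13)(58+t)] gives 13(58+t) = t(t+13), so t² = 13×58 = 754.
t* = √754 = 27.46 min.

27.5 min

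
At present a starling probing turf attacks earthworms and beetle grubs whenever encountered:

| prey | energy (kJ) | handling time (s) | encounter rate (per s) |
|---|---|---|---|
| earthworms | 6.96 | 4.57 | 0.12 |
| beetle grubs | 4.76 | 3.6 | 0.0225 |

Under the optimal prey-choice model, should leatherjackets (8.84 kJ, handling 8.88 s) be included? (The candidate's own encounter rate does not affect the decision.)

Yes

Current rate: (0.12×6.96 + 0.0225×4.76)/(1 + 0.12×4.57 + 0.0225×3.6) = 0.5783 kJ/s.
leatherjackets: E/h = 8.84/8.88 = 0.9955 kJ/s.
Since 0.9955 > R, including leatherjackets increases the long-run rate.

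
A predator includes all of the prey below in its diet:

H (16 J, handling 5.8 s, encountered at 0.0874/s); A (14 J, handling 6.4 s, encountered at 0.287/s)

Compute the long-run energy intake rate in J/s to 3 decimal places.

Energy encountered per unit search time: 0.0874×16 + 0.287×14 = 5.416 J/s.
Handling time per unit search time: 0.0874×5.8 + 0.287×6.4 = 2.344.
Rate = 5.416/(1 + 2.344) = 1.62 J/s.

1.620 J/s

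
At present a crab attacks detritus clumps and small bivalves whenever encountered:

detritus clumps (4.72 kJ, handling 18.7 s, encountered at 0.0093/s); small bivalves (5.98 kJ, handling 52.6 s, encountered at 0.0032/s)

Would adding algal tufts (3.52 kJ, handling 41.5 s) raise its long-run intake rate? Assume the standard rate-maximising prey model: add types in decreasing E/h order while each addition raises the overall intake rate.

Yes

Current rate: (0.0093×4.72 + 0.0032×5.98)/(1 + 0.0093×18.7 + 0.0032×52.6) = 0.04696 kJ/s.
Profitability of algal tufts: 3.52/41.5 = 0.08482 kJ/s.
Since 0.08482 > R, including algal tufts increases the long-run rate.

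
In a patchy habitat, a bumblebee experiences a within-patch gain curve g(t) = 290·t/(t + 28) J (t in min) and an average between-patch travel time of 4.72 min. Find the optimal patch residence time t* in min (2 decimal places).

11.50 min

Maximise g(t)/(T+t): set derivative to zero → g'(t)(T+t) = g(t).
g'(t) = 290·28/(t + 28)². Setting 290·28/(t+28)² = 290t/[(t+28)(4.72+t)] gives 28(4.72+t) = t(t+28), so t² = 28×4.72 = 132.2.
t* = √132.2 = 11.5 min.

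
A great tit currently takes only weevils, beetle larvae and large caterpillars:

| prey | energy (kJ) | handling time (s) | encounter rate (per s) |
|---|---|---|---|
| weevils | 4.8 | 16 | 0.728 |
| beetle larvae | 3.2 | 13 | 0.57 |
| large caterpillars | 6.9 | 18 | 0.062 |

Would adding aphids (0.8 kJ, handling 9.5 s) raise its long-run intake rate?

No

On weevils, beetle larvae and large caterpillars alone, R = ΣλE/(1+Σλh) = 5.746/21.17 = 0.2714 kJ/s.
Profitability of aphids: 0.8/9.5 = 0.08421 kJ/s.
Since 0.08421 < R, time spent handling aphids is better spent searching.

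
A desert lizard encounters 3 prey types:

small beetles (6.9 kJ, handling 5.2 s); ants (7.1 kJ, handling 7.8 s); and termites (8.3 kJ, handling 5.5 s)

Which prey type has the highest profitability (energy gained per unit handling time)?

In descending order of E/h:
termites: 8.3/5.5 = 1.51 kJ/s
small beetles: 6.9/5.2 = 1.33 kJ/s
ants: 7.1/7.8 = 0.91 kJ/s

termites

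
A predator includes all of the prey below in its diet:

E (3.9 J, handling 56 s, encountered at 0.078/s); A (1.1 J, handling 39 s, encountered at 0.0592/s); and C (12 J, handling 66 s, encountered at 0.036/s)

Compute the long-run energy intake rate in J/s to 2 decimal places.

0.08 J/s

R = (0.078×3.9 + 0.0592×1.1 + 0.036×12) / (1 + 0.078×56 + 0.0592×39 + 0.036×66) = 0.8013/10.05 = 0.07971 J/s.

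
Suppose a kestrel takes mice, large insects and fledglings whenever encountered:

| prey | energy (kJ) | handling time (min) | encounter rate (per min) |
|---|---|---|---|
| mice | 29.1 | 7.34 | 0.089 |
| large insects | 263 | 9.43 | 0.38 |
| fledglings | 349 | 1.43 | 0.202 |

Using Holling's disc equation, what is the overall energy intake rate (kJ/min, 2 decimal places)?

R = (0.089×29.1 + 0.38×263 + 0.202×349) / (1 + 0.089×7.34 + 0.38×9.43 + 0.202×1.43) = 173/5.526 = 31.31 kJ/min.

31.31 kJ/min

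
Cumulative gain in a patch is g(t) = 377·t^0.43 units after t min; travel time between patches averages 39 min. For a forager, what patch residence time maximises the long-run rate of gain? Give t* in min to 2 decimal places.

Maximise g(t)/(T+t): set derivative to zero → g'(t)(T+t) = g(t).
g'(t) = 0.43·377·t^-0.57. Setting 0.43·377·t^-0.57 = 377·t^0.43/(39+t) gives 0.43(39+t) = t, so 0.57·t = 0.43×39.
t* = 0.43×39/0.57 = 29.42 min.

29.42 min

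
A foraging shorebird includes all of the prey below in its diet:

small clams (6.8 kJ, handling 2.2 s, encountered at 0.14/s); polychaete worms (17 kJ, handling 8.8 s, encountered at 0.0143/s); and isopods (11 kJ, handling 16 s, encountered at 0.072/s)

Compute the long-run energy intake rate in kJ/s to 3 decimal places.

Energy encountered per unit search time: 0.14×6.8 + 0.0143×17 + 0.072×11 = 1.987 kJ/s.
Handling time per unit search time: 0.14×2.2 + 0.0143×8.8 + 0.072×16 = 1.586.
Rate = 1.987/(1 + 1.586) = 0.7685 kJ/s.

0.768 kJ/s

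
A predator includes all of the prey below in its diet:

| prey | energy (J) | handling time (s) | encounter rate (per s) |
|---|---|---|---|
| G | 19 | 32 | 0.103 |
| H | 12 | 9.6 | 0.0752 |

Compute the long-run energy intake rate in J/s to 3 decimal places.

R = Σλ_iE_i / (1 + Σλ_ih_i)
Numerator: 0.103×19 + 0.0752×12 = 2.859
Denominator: 1 + 0.103×32 + 0.0752×9.6 = 5.018
R = 2.859/5.018 = 0.5698 J/s

0.570 J/s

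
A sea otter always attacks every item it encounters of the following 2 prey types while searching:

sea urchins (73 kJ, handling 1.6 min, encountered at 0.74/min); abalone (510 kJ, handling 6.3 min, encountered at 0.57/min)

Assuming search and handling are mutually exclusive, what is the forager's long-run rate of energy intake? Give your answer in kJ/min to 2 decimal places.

59.69 kJ/min

R = Σλ_iE_i / (1 + Σλ_ih_i)
Numerator: 0.74×73 + 0.57×510 = 344.7
Denominator: 1 + 0.74×1.6 + 0.57×6.3 = 5.775
R = 344.7/5.775 = 59.69 kJ/min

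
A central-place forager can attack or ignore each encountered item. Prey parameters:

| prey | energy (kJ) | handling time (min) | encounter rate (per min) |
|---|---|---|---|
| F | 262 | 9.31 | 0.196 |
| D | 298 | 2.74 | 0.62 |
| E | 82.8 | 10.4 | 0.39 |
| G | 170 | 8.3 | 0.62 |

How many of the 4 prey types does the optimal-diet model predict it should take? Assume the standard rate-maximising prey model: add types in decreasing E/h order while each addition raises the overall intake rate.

Profitabilities (E/h, kJ/min): D 109, F 28.1, G 20.5, E 7.96. Add prey in this order while the next type's profitability exceeds the intake rate on those already taken.
Rate on top 1: 68.46. F: 28.1 < 68.46 → exclude; stop.
Optimal diet: D — 1 of 4 types.

1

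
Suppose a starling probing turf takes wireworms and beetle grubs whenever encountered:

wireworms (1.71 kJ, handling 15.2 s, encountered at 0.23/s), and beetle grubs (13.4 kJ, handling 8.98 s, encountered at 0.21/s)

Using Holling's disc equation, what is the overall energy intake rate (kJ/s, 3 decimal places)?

0.503 kJ/s

Energy encountered per unit search time: 0.23×1.71 + 0.21×13.4 = 3.207 kJ/s.
Handling time per unit search time: 0.23×15.2 + 0.21×8.98 = 5.382.
Rate = 3.207/(1 + 5.382) = 0.5026 kJ/s.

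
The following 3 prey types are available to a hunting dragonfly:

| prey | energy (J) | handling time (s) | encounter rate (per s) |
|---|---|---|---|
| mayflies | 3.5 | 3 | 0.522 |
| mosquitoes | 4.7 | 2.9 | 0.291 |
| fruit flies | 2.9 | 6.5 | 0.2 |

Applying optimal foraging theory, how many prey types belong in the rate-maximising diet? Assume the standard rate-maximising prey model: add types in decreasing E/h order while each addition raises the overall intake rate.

2

Profitabilities (E/h, J/s): mosquitoes 1.62, mayflies 1.17, fruit flies 0.446. Add prey in this order while the next type's profitability exceeds the intake rate on those already taken.
Rate on top 1: 0.7417. mayflies: 1.17 > 0.7417 → include.
Rate on top 2: 0.9369. fruit flies: 0.446 < 0.9369 → exclude; stop.
Optimal diet: mosquitoes, mayflies — 2 of 3 types.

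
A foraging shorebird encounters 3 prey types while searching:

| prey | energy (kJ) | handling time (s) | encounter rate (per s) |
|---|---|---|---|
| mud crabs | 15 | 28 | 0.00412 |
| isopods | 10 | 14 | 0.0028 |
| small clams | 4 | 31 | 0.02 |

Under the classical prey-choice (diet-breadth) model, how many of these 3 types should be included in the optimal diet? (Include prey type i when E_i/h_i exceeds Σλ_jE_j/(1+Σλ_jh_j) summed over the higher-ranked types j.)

3

E/h in descending order: isopods 0.714, mud crabs 0.536, small clams 0.129 kJ/s. The optimal diet is the largest prefix of this list for which every included type satisfies E_i/h_i > R on the types above it.
Rate on top 1: 0.02694. mud crabs: 0.536 > 0.02694 → include.
Rate on top 2: 0.07778. small clams: 0.129 > 0.07778 → include.
Optimal diet: isopods, mud crabs, small clams — 3 of 3 types.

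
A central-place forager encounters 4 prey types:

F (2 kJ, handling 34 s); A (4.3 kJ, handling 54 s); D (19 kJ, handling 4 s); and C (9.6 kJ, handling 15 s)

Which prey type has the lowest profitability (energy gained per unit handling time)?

Profitability E/h (kJ/s): F = 2/34 = 0.0588, A = 4.3/54 = 0.0796, D = 19/4 = 4.75, C = 9.6/15 = 0.64.
Ranked: D > C > A > F.

F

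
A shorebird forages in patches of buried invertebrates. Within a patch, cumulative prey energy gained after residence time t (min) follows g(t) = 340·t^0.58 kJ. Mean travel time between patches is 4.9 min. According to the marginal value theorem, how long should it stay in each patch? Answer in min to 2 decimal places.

6.77 min

By the marginal value theorem, leave when the instantaneous gain rate g'(t) equals the habitat-wide average g(t)/(T + t).
g'(t) = 0.58·340·t^-0.42. Setting 0.58·340·t^-0.42 = 340·t^0.58/(4.9+t) gives 0.58(4.9+t) = t, so 0.42·t = 0.58×4.9.
t* = 0.58×4.9/0.42 = 6.767 min.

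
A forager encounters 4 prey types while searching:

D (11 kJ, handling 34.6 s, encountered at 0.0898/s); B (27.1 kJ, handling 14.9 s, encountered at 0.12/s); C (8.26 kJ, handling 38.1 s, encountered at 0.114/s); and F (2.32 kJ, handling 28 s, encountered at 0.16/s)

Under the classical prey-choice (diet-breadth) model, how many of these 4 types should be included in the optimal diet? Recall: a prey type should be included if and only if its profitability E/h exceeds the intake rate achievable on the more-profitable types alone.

1

Profitabilities (E/h, kJ/s): B 1.82, D 0.318, C 0.217, F 0.0829. Add prey in this order while the next type's profitability exceeds the intake rate on those already taken.
Rate on top 1: 1.166. D: 0.318 < 1.166 → exclude; stop.
Optimal diet: B — 1 of 4 types.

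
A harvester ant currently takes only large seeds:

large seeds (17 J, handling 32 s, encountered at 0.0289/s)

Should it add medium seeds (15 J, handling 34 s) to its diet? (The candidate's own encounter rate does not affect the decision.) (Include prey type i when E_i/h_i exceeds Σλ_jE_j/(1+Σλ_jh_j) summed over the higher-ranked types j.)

Current rate: (0.0289×17)/(1 + 0.0289×32) = 0.2552 J/s.
Profitability of medium seeds: 15/34 = 0.4412 J/s.
0.4412 > 0.2552, so adding medium seeds raises the average — include it.

Yes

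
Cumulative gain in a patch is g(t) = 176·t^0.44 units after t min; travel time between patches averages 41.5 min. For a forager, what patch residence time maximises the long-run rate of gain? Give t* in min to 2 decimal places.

By the marginal value theorem, leave when the instantaneous gain rate g'(t) equals the habitat-wide average g(t)/(T + t).
g'(t) = 0.44·176·t^-0.56. Setting 0.44·176·t^-0.56 = 176·t^0.44/(41.5+t) gives 0.44(41.5+t) = t, so 0.56·t = 0.44×41.5.
t* = 0.44×41.5/0.56 = 32.61 min.

32.61 min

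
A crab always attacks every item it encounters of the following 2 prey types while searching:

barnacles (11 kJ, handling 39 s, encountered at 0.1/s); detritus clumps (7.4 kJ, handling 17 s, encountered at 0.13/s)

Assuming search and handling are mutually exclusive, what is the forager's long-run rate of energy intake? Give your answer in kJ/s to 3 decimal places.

0.290 kJ/s

R = (0.1×11 + 0.13×7.4) / (1 + 0.1×39 + 0.13×17) = 2.062/7.11 = 0.29 kJ/s.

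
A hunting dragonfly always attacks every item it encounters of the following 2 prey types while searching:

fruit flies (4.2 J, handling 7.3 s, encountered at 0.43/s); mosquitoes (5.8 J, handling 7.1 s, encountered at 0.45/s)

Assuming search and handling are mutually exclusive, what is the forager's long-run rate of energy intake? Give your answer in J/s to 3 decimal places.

R = Σλ_iE_i / (1 + Σλ_ih_i)
Numerator: 0.43×4.2 + 0.45×5.8 = 4.416
Denominator: 1 + 0.43×7.3 + 0.45×7.1 = 7.334
R = 4.416/7.334 = 0.6021 J/s

0.602 J/s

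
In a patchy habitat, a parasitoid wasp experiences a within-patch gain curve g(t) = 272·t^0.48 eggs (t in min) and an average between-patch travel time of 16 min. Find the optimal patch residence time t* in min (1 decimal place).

14.8 min

By the marginal value theorem, leave when the instantaneous gain rate g'(t) equals the habitat-wide average g(t)/(T + t).
g'(t) = 0.48·272·t^-0.52. Setting 0.48·272·t^-0.52 = 272·t^0.48/(16+t) gives 0.48(16+t) = t, so 0.52·t = 0.48×16.
t* = 0.48×16/0.52 = 14.77 min.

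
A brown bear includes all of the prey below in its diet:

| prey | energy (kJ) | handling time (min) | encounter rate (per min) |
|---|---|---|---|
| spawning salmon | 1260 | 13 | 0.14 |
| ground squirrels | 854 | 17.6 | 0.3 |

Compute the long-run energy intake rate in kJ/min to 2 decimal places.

R = (0.14×1260 + 0.3×854) / (1 + 0.14×13 + 0.3×17.6) = 432.6/8.1 = 53.41 kJ/min.

53.41 kJ/min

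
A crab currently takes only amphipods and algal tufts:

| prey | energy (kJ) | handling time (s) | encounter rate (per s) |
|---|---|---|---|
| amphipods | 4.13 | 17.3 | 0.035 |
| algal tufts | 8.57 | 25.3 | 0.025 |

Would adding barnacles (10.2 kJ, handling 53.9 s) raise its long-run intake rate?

Intake rate on the current diet: R = (0.035×4.13 + 0.025×8.57) / (1 + 0.035×17.3 + 0.025×25.3) = 0.3588/2.238 = 0.1603 kJ/s.
Profitability of barnacles: 10.2/53.9 = 0.1892 kJ/s.
0.1892 > 0.1603, so adding barnacles raises the average — include it.

Yes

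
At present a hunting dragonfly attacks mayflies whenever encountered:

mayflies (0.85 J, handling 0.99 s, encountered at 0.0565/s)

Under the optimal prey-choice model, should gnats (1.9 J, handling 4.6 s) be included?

Yes

On mayflies alone, R = ΣλE/(1+Σλh) = 0.04802/1.056 = 0.04548 J/s.
gnats: E/h = 1.9/4.6 = 0.413 J/s.
0.413 > 0.04548, so adding gnats raises the average — include it.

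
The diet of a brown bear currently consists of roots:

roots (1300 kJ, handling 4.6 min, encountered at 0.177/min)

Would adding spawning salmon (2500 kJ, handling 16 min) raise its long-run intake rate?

Current rate: (0.177×1300)/(1 + 0.177×4.6) = 126.8 kJ/min.
Profitability of spawning salmon: 2500/16 = 156.2 kJ/min.
156.2 > 126.8, so adding spawning salmon raises the average — include it.

Yes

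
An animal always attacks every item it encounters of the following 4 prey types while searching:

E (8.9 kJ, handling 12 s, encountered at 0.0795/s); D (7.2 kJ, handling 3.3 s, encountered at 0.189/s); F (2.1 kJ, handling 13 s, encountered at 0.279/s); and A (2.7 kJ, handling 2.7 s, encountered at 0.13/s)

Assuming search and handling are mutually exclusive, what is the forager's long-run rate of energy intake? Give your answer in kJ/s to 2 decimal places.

Energy encountered per unit search time: 0.0795×8.9 + 0.189×7.2 + 0.279×2.1 + 0.13×2.7 = 3.005 kJ/s.
Handling time per unit search time: 0.0795×12 + 0.189×3.3 + 0.279×13 + 0.13×2.7 = 5.556.
Rate = 3.005/(1 + 5.556) = 0.4584 kJ/s.

0.46 kJ/s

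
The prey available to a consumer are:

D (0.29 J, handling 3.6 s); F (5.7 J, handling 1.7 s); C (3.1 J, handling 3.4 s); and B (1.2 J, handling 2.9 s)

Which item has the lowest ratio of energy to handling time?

Profitability E/h (J/s): D = 0.29/3.6 = 0.0806, F = 5.7/1.7 = 3.35, C = 3.1/3.4 = 0.912, B = 1.2/2.9 = 0.414.
Ranked: F > C > B > D.

D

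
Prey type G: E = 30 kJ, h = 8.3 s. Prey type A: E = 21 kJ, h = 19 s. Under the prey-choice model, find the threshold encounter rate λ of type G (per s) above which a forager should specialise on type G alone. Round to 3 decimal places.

The zero-one rule: include type A iff E₂/h₂ > λE₁/(1+λh₁). Equality gives the switch point.
λE₁h₂ = E₂ + λE₂h₁ ⇒ λ = E₂/(E₁h₂ − E₂h₁) = 21/(570 − 174.3) = 0.05307 per s.

0.053 per s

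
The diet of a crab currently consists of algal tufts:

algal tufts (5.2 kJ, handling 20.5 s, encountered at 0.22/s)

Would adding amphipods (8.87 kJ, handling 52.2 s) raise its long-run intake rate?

No

On algal tufts alone, R = ΣλE/(1+Σλh) = 1.144/5.51 = 0.2076 kJ/s.
Profitability of amphipods: 8.87/52.2 = 0.1699 kJ/s.
Since 0.1699 < R, time spent handling amphipods is better spent searching.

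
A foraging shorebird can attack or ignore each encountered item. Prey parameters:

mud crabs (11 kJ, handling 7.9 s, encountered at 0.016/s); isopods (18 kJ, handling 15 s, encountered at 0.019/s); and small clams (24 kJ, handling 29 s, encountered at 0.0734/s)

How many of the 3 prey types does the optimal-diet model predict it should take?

3

Profitabilities (E/h, kJ/s): mud crabs 1.39, isopods 1.2, small clams 0.828. Add prey in this order while the next type's profitability exceeds the intake rate on those already taken.
Rate on top 1: 0.1562. isopods: 1.2 > 0.1562 → include.
Rate on top 2: 0.367. small clams: 0.828 > 0.367 → include.
Optimal diet: mud crabs, isopods, small clams — 3 of 3 types.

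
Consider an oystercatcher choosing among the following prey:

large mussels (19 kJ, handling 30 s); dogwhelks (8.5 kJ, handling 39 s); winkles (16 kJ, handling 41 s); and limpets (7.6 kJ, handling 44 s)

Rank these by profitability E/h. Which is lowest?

limpets

Profitability E/h (kJ/s): large mussels = 19/30 = 0.633, dogwhelks = 8.5/39 = 0.218, winkles = 16/41 = 0.39, limpets = 7.6/44 = 0.173.
Ranked: large mussels > winkles > dogwhelks > limpets.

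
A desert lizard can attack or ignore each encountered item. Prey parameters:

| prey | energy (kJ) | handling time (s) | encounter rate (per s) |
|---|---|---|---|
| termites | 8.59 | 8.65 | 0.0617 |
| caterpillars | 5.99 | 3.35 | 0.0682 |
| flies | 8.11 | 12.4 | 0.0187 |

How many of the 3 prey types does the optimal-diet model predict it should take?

E/h in descending order: caterpillars 1.79, termites 0.993, flies 0.654 kJ/s. The optimal diet is the largest prefix of this list for which every included type satisfies E_i/h_i > R on the types above it.
Rate on top 1: 0.3325. termites: 0.993 > 0.3325 → include.
Rate on top 2: 0.5326. flies: 0.654 > 0.5326 → include.
Optimal diet: caterpillars, termites, flies — 3 of 3 types.

3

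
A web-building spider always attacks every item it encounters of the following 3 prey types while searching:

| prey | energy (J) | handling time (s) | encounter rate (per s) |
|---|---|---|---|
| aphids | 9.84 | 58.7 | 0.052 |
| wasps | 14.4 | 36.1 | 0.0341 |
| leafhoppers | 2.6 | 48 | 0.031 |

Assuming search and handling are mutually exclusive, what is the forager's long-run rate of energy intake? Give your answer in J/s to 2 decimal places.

0.16 J/s

Energy encountered per unit search time: 0.052×9.84 + 0.0341×14.4 + 0.031×2.6 = 1.083 J/s.
Handling time per unit search time: 0.052×58.7 + 0.0341×36.1 + 0.031×48 = 5.771.
Rate = 1.083/(1 + 5.771) = 0.16 J/s.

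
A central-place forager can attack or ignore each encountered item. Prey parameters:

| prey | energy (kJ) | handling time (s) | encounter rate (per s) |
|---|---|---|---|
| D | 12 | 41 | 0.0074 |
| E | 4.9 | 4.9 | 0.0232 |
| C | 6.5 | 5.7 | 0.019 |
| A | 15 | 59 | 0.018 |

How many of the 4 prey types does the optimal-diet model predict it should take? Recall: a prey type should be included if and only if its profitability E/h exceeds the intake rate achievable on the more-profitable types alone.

4

E/h in descending order: C 1.14, E 1, D 0.293, A 0.254 kJ/s. The optimal diet is the largest prefix of this list for which every included type satisfies E_i/h_i > R on the types above it.
Rate on top 1: 0.1114. E: 1 > 0.1114 → include.
Rate on top 2: 0.1941. D: 0.293 > 0.1941 → include.
Rate on top 3: 0.2137. A: 0.254 > 0.2137 → include.
Optimal diet: C, E, D, A — 4 of 4 types.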